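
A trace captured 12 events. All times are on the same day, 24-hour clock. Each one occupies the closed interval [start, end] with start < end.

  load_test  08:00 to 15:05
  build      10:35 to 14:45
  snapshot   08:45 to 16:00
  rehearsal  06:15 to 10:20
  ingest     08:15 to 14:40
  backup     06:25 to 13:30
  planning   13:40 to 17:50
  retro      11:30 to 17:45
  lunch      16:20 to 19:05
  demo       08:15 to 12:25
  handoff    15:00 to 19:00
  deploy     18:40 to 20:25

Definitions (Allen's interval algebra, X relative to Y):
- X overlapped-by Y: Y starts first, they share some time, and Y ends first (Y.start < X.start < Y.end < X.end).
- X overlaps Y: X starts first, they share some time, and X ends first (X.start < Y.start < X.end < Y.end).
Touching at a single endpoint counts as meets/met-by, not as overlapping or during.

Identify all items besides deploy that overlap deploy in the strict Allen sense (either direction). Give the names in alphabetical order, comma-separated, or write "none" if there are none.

handoff, lunch

Target deploy = [18:40, 20:25].
backup [06:25, 13:30] → before → no.
build [10:35, 14:45] → before → no.
demo [08:15, 12:25] → before → no.
handoff [15:00, 19:00] → overlaps → yes.
ingest [08:15, 14:40] → before → no.
load_test [08:00, 15:05] → before → no.
lunch [16:20, 19:05] → overlaps → yes.
planning [13:40, 17:50] → before → no.
rehearsal [06:15, 10:20] → before → no.
retro [11:30, 17:45] → before → no.
snapshot [08:45, 16:00] → before → no.
Result: handoff, lunch.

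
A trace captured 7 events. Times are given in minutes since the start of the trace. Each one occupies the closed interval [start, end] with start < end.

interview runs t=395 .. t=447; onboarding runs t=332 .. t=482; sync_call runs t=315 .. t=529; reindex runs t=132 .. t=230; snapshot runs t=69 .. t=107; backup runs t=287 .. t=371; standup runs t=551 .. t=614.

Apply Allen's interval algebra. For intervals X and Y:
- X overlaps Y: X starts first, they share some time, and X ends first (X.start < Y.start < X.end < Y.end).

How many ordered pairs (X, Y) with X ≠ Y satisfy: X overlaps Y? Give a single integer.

Checking all 42 ordered pairs for relation 'overlaps'; matching pairs in alphabetical order:
(backup, onboarding): backup overlaps onboarding ✓
(backup, sync_call): backup overlaps sync_call ✓
Count: 2.

2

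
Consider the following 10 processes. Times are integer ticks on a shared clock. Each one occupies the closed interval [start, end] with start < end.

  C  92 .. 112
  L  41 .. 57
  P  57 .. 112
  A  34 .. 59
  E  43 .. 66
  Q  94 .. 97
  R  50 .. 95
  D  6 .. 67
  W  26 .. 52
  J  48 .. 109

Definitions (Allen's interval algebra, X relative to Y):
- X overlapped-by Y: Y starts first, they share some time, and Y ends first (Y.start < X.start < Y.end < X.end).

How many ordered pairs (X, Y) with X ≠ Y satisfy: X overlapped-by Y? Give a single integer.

23

Checking all 90 ordered pairs for relation 'overlapped-by'; matching pairs in alphabetical order:
(A, W): A overlapped-by W ✓
(C, J): C overlapped-by J ✓
(C, R): C overlapped-by R ✓
(E, A): E overlapped-by A ✓
(E, L): E overlapped-by L ✓
(E, W): E overlapped-by W ✓
(J, A): J overlapped-by A ✓
(J, D): J overlapped-by D ✓
(J, E): J overlapped-by E ✓
(J, L): J overlapped-by L ✓
(J, W): J overlapped-by W ✓
(L, W): L overlapped-by W ✓
(P, A): P overlapped-by A ✓
(P, D): P overlapped-by D ✓
(P, E): P overlapped-by E ✓
(P, J): P overlapped-by J ✓
(P, R): P overlapped-by R ✓
(Q, R): Q overlapped-by R ✓
(R, A): R overlapped-by A ✓
(R, D): R overlapped-by D ✓
(R, E): R overlapped-by E ✓
(R, L): R overlapped-by L ✓
(R, W): R overlapped-by W ✓
Count: 23.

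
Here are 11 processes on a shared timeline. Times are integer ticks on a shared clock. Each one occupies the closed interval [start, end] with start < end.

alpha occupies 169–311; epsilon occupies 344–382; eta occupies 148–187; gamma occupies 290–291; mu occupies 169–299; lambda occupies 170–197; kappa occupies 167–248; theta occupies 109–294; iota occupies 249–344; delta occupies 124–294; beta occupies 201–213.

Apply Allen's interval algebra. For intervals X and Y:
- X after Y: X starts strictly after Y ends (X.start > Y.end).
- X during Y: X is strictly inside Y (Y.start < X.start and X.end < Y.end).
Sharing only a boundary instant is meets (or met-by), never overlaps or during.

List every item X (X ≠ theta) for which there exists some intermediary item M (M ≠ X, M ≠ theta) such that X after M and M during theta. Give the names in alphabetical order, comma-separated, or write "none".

beta, epsilon, gamma, iota

Target theta = [109, 294].
Intermediaries M with M during theta: beta, eta, gamma, kappa, lambda.
Via beta — items with X after beta: epsilon, gamma, iota.
Via eta — items with X after eta: beta, epsilon, gamma, iota.
Via gamma — items with X after gamma: epsilon.
Via kappa — items with X after kappa: epsilon, gamma, iota.
Via lambda — items with X after lambda: beta, epsilon, gamma, iota.
Union: beta, epsilon, gamma, iota.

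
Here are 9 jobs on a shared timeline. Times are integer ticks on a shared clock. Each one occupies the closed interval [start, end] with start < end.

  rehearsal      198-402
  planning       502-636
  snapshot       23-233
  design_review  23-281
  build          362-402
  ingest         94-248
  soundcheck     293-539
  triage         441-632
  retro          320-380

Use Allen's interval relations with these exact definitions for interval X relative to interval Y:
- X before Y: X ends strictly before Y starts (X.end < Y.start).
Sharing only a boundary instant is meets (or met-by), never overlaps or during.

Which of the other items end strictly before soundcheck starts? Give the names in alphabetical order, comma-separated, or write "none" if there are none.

Target soundcheck = [293, 539].
build [362, 402] → during → no.
design_review [23, 281] → before → yes.
ingest [94, 248] → before → yes.
planning [502, 636] → overlapped-by → no.
rehearsal [198, 402] → overlaps → no.
retro [320, 380] → during → no.
snapshot [23, 233] → before → yes.
triage [441, 632] → overlapped-by → no.
Result: design_review, ingest, snapshot.

design_review, ingest, snapshot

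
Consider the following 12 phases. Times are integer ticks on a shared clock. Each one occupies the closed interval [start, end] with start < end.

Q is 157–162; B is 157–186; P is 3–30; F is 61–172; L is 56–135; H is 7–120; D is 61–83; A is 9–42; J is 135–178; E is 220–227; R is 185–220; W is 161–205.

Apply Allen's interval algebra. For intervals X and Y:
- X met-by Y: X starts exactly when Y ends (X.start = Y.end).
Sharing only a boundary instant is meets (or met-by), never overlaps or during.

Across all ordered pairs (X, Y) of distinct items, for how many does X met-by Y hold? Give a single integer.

Checking all 132 ordered pairs for relation 'met-by'; matching pairs in alphabetical order:
(E, R): E met-by R ✓
(J, L): J met-by L ✓
Count: 2.

2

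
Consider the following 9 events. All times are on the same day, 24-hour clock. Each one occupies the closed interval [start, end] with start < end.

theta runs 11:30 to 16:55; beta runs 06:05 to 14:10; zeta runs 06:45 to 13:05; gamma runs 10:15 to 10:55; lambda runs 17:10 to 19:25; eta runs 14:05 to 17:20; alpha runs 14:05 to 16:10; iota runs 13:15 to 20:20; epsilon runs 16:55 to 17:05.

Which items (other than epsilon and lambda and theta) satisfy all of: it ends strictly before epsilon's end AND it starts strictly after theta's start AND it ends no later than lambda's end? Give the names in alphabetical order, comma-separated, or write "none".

Conditions: its end is strictly before epsilon's end (X.end < 17:05) AND its start is strictly after theta's start (X.start > 11:30) AND its end is no later than lambda's end (X.end <= 19:25).
alpha: end 16:10 < 17:05? ✓; start 14:05 > 11:30? ✓; end 16:10 <= 19:25? ✓ → yes.
beta: end 14:10 < 17:05? ✓; start 06:05 > 11:30? ✗; end 14:10 <= 19:25? ✓ → no.
eta: end 17:20 < 17:05? ✗; start 14:05 > 11:30? ✓; end 17:20 <= 19:25? ✓ → no.
gamma: end 10:55 < 17:05? ✓; start 10:15 > 11:30? ✗; end 10:55 <= 19:25? ✓ → no.
iota: end 20:20 < 17:05? ✗; start 13:15 > 11:30? ✓; end 20:20 <= 19:25? ✗ → no.
zeta: end 13:05 < 17:05? ✓; start 06:45 > 11:30? ✗; end 13:05 <= 19:25? ✓ → no.
Result: alpha.

alpha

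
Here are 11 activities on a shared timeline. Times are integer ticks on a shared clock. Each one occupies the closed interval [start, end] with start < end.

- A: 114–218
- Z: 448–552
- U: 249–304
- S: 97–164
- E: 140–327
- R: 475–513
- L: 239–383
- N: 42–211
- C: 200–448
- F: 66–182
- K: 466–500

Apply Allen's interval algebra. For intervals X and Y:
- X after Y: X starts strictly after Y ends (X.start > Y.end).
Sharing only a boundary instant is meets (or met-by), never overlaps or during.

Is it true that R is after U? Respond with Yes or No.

Yes

R = [475, 513], U = [249, 304].
Actual relation of R to U: after.
Asked whether 'after' holds → Yes.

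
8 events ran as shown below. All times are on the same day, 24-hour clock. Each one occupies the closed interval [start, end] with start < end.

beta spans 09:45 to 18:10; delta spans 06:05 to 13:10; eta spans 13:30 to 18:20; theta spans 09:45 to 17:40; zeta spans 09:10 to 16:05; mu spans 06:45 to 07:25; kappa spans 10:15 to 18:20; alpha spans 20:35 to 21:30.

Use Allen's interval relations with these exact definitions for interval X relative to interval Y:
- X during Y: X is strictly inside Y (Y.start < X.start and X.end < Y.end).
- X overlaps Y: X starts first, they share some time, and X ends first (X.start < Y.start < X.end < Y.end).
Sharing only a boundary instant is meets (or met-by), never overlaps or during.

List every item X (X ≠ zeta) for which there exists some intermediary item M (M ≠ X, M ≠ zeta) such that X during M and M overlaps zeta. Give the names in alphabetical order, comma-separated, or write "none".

Target zeta = [09:10, 16:05].
Intermediaries M with M overlaps zeta: delta.
Via delta — items with X during delta: mu.
Union: mu.

mu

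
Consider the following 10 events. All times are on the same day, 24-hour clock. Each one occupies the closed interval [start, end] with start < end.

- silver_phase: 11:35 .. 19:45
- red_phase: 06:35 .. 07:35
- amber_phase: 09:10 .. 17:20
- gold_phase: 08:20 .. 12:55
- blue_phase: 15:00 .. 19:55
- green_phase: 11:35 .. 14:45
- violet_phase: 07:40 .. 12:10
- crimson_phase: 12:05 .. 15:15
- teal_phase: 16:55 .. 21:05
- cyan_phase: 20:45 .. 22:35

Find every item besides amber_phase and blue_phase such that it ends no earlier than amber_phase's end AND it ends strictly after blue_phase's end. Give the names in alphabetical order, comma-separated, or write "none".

cyan_phase, teal_phase

Conditions: its end is no earlier than amber_phase's end (X.end >= 17:20) AND its end is strictly after blue_phase's end (X.end > 19:55).
crimson_phase: end 15:15 >= 17:20? ✗; end 15:15 > 19:55? ✗ → no.
cyan_phase: end 22:35 >= 17:20? ✓; end 22:35 > 19:55? ✓ → yes.
gold_phase: end 12:55 >= 17:20? ✗; end 12:55 > 19:55? ✗ → no.
green_phase: end 14:45 >= 17:20? ✗; end 14:45 > 19:55? ✗ → no.
red_phase: end 07:35 >= 17:20? ✗; end 07:35 > 19:55? ✗ → no.
silver_phase: end 19:45 >= 17:20? ✓; end 19:45 > 19:55? ✗ → no.
teal_phase: end 21:05 >= 17:20? ✓; end 21:05 > 19:55? ✓ → yes.
violet_phase: end 12:10 >= 17:20? ✗; end 12:10 > 19:55? ✗ → no.
Result: cyan_phase, teal_phase.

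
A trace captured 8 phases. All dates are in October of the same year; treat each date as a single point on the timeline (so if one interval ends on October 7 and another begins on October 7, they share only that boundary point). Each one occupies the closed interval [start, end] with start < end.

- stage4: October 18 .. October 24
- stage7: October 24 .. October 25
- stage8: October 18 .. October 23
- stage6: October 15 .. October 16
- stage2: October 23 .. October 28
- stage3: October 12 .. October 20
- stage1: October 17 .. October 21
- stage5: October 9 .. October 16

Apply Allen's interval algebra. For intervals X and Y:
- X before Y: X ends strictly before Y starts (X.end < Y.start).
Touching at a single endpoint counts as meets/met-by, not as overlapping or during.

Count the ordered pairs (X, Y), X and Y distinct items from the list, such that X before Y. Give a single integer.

Checking all 56 ordered pairs for relation 'before'; matching pairs in alphabetical order:
(stage1, stage2): stage1 before stage2 ✓
(stage1, stage7): stage1 before stage7 ✓
(stage3, stage2): stage3 before stage2 ✓
(stage3, stage7): stage3 before stage7 ✓
(stage5, stage1): stage5 before stage1 ✓
(stage5, stage2): stage5 before stage2 ✓
(stage5, stage4): stage5 before stage4 ✓
(stage5, stage7): stage5 before stage7 ✓
(stage5, stage8): stage5 before stage8 ✓
(stage6, stage1): stage6 before stage1 ✓
(stage6, stage2): stage6 before stage2 ✓
(stage6, stage4): stage6 before stage4 ✓
(stage6, stage7): stage6 before stage7 ✓
(stage6, stage8): stage6 before stage8 ✓
(stage8, stage7): stage8 before stage7 ✓
Count: 15.

15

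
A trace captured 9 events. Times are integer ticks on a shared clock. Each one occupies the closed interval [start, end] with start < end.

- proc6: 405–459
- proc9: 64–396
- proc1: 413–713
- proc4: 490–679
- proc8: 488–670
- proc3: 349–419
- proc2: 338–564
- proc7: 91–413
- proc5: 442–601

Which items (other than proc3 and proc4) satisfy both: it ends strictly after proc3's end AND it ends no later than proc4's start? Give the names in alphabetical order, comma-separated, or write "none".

Conditions: its end is strictly after proc3's end (X.end > 419) AND its end is no later than proc4's start (X.end <= 490).
proc1: end 713 > 419? ✓; end 713 <= 490? ✗ → no.
proc2: end 564 > 419? ✓; end 564 <= 490? ✗ → no.
proc5: end 601 > 419? ✓; end 601 <= 490? ✗ → no.
proc6: end 459 > 419? ✓; end 459 <= 490? ✓ → yes.
proc7: end 413 > 419? ✗; end 413 <= 490? ✓ → no.
proc8: end 670 > 419? ✓; end 670 <= 490? ✗ → no.
proc9: end 396 > 419? ✗; end 396 <= 490? ✓ → no.
Result: proc6.

proc6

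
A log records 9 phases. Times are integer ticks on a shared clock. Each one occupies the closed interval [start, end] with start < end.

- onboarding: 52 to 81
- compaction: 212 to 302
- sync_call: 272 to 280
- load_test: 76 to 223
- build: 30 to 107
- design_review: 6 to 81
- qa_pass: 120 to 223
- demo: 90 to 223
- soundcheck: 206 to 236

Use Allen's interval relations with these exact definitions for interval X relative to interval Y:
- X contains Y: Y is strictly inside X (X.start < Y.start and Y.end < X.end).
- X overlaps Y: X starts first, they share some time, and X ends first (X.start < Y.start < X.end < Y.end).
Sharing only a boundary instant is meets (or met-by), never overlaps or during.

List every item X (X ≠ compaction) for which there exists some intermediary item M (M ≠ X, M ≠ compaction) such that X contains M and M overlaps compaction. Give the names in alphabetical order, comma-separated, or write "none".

none

Target compaction = [212, 302].
Intermediaries M with M overlaps compaction: demo, load_test, qa_pass, soundcheck.
Via demo — items with X contains demo: none.
Via load_test — items with X contains load_test: none.
Via qa_pass — items with X contains qa_pass: none.
Via soundcheck — items with X contains soundcheck: none.
Union: none.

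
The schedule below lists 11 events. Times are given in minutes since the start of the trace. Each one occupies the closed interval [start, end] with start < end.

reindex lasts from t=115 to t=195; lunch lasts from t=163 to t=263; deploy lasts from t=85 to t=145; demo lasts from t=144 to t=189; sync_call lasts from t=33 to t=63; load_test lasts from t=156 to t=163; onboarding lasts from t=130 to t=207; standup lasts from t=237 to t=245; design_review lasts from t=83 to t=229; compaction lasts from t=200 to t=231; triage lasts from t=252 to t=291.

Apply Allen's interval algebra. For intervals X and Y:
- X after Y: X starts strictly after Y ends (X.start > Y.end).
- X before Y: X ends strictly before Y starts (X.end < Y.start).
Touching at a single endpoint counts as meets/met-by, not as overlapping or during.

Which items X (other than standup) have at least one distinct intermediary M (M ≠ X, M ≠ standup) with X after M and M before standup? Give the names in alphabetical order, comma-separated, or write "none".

compaction, demo, deploy, design_review, load_test, lunch, onboarding, reindex, triage

Target standup = [t=237, t=245].
Intermediaries M with M before standup: compaction, demo, deploy, design_review, load_test, onboarding, reindex, sync_call.
Via compaction — items with X after compaction: triage.
Via demo — items with X after demo: compaction, triage.
Via deploy — items with X after deploy: compaction, load_test, lunch, triage.
Via design_review — items with X after design_review: triage.
Via load_test — items with X after load_test: compaction, triage.
Via onboarding — items with X after onboarding: triage.
Via reindex — items with X after reindex: compaction, triage.
Via sync_call — items with X after sync_call: compaction, demo, deploy, design_review, load_test, lunch, onboarding, reindex, triage.
Union: compaction, demo, deploy, design_review, load_test, lunch, onboarding, reindex, triage.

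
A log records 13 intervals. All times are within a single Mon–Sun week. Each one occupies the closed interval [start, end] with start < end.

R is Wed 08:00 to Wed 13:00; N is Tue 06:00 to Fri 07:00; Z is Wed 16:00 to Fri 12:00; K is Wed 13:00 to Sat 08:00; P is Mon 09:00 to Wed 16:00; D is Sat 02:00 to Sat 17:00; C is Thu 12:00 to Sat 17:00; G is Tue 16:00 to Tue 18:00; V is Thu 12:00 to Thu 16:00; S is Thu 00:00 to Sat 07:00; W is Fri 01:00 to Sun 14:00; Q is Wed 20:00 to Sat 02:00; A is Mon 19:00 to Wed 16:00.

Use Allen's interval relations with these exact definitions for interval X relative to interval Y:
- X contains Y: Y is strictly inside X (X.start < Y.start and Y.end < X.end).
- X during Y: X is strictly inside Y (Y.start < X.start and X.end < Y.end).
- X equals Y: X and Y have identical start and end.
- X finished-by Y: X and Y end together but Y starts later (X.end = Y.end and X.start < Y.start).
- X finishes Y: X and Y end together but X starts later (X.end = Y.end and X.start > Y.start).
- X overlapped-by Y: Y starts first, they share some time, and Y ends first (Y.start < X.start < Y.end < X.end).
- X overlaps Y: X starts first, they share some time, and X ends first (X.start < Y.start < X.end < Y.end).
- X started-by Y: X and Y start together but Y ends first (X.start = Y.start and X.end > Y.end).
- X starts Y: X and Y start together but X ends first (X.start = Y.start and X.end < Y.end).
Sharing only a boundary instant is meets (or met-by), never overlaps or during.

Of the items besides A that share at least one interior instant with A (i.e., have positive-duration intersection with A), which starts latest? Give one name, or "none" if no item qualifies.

K

Target A = [Mon 19:00, Wed 16:00].
C [Thu 12:00, Sat 17:00] → after → excluded.
D [Sat 02:00, Sat 17:00] → after → excluded.
G [Tue 16:00, Tue 18:00] → during → candidate.
K [Wed 13:00, Sat 08:00] → overlapped-by → candidate.
N [Tue 06:00, Fri 07:00] → overlapped-by → candidate.
P [Mon 09:00, Wed 16:00] → finished-by → candidate.
Q [Wed 20:00, Sat 02:00] → after → excluded.
R [Wed 08:00, Wed 13:00] → during → candidate.
S [Thu 00:00, Sat 07:00] → after → excluded.
V [Thu 12:00, Thu 16:00] → after → excluded.
W [Fri 01:00, Sun 14:00] → after → excluded.
Z [Wed 16:00, Fri 12:00] → met-by → excluded.
Among candidates, latest start is Wed 13:00 → K.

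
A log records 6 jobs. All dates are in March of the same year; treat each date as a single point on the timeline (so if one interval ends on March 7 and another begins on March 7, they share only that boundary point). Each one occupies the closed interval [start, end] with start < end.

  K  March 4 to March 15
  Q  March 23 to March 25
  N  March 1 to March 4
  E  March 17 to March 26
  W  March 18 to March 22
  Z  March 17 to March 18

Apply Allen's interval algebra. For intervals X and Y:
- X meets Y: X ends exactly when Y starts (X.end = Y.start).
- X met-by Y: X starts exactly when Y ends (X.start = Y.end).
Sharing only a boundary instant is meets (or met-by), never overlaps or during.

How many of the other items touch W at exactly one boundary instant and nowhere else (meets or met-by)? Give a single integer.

1

Target W = [March 18, March 22].
E [March 17, March 26] → contains → no.
K [March 4, March 15] → before → no.
N [March 1, March 4] → before → no.
Q [March 23, March 25] → after → no.
Z [March 17, March 18] → meets → counts.
Total: 1.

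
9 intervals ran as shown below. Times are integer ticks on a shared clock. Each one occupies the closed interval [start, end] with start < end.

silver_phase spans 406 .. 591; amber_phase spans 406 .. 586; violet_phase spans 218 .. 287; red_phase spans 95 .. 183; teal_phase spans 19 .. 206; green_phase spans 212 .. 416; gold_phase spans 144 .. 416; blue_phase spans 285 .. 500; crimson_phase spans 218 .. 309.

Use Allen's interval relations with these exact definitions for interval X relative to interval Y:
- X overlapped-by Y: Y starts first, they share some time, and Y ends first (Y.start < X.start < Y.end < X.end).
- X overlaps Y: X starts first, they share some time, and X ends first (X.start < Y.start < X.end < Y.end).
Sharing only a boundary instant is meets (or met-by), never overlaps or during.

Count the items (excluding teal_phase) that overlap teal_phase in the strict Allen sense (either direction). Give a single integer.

1

Target teal_phase = [19, 206].
amber_phase [406, 586] → after → no.
blue_phase [285, 500] → after → no.
crimson_phase [218, 309] → after → no.
gold_phase [144, 416] → overlapped-by → counts.
green_phase [212, 416] → after → no.
red_phase [95, 183] → during → no.
silver_phase [406, 591] → after → no.
violet_phase [218, 287] → after → no.
Total: 1.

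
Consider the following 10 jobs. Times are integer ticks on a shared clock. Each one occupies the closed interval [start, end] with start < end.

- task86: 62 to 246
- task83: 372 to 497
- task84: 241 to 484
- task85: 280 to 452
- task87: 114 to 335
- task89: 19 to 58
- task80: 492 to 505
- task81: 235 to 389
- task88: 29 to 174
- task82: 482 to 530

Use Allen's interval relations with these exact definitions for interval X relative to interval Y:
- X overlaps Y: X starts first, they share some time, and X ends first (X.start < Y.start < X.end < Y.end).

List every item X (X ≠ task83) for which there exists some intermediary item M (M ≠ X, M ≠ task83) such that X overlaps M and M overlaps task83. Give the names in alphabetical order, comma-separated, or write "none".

task81, task86, task87

Target task83 = [372, 497].
Intermediaries M with M overlaps task83: task81, task84, task85.
Via task81 — items with X overlaps task81: task86, task87.
Via task84 — items with X overlaps task84: task81, task86, task87.
Via task85 — items with X overlaps task85: task81, task87.
Union: task81, task86, task87.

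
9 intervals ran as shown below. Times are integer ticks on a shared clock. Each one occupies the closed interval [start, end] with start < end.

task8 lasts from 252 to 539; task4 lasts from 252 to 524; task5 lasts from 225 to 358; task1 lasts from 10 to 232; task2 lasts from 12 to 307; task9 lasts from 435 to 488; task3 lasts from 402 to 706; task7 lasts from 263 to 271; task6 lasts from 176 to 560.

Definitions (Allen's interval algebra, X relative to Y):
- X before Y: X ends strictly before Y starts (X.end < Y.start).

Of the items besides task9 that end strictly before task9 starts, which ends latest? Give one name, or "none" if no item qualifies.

Target task9 = [435, 488].
task1 [10, 232] → before → candidate.
task2 [12, 307] → before → candidate.
task3 [402, 706] → contains → excluded.
task4 [252, 524] → contains → excluded.
task5 [225, 358] → before → candidate.
task6 [176, 560] → contains → excluded.
task7 [263, 271] → before → candidate.
task8 [252, 539] → contains → excluded.
Among candidates, latest end is 358 → task5.

task5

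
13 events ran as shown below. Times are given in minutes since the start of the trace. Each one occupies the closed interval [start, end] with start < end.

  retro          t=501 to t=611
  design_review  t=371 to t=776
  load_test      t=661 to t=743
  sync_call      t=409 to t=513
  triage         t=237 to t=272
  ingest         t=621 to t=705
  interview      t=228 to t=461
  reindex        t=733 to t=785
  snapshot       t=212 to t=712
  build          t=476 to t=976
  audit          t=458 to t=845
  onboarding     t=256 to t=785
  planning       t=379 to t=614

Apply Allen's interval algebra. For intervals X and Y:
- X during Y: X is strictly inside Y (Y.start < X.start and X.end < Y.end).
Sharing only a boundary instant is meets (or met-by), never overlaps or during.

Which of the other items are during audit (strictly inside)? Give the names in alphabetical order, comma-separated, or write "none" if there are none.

ingest, load_test, reindex, retro

Target audit = [t=458, t=845].
build [t=476, t=976] → overlapped-by → no.
design_review [t=371, t=776] → overlaps → no.
ingest [t=621, t=705] → during → yes.
interview [t=228, t=461] → overlaps → no.
load_test [t=661, t=743] → during → yes.
onboarding [t=256, t=785] → overlaps → no.
planning [t=379, t=614] → overlaps → no.
reindex [t=733, t=785] → during → yes.
retro [t=501, t=611] → during → yes.
snapshot [t=212, t=712] → overlaps → no.
sync_call [t=409, t=513] → overlaps → no.
triage [t=237, t=272] → before → no.
Result: ingest, load_test, reindex, retro.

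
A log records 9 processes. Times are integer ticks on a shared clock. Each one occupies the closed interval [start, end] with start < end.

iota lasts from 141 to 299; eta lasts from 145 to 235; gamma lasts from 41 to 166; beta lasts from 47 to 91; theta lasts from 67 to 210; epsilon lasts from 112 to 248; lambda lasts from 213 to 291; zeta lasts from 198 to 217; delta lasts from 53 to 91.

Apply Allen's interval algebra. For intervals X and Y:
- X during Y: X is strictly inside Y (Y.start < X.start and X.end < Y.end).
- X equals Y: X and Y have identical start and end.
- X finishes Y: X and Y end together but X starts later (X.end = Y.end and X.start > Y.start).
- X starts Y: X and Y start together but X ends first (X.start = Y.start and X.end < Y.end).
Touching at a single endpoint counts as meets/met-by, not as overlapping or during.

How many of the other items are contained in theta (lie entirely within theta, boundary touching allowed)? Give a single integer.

0

Target theta = [67, 210].
beta [47, 91] → overlaps → no.
delta [53, 91] → overlaps → no.
epsilon [112, 248] → overlapped-by → no.
eta [145, 235] → overlapped-by → no.
gamma [41, 166] → overlaps → no.
iota [141, 299] → overlapped-by → no.
lambda [213, 291] → after → no.
zeta [198, 217] → overlapped-by → no.
Total: 0.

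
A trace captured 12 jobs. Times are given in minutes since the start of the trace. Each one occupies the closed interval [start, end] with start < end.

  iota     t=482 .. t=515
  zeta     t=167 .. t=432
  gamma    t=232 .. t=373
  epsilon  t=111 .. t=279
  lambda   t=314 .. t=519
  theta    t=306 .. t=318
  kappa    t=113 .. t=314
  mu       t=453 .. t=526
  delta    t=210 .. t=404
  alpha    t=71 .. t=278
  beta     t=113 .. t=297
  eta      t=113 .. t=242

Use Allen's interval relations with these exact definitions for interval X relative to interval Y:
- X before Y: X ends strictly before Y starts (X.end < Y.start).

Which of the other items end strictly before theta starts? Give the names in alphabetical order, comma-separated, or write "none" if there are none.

Target theta = [t=306, t=318].
alpha [t=71, t=278] → before → yes.
beta [t=113, t=297] → before → yes.
delta [t=210, t=404] → contains → no.
epsilon [t=111, t=279] → before → yes.
eta [t=113, t=242] → before → yes.
gamma [t=232, t=373] → contains → no.
iota [t=482, t=515] → after → no.
kappa [t=113, t=314] → overlaps → no.
lambda [t=314, t=519] → overlapped-by → no.
mu [t=453, t=526] → after → no.
zeta [t=167, t=432] → contains → no.
Result: alpha, beta, epsilon, eta.

alpha, beta, epsilon, eta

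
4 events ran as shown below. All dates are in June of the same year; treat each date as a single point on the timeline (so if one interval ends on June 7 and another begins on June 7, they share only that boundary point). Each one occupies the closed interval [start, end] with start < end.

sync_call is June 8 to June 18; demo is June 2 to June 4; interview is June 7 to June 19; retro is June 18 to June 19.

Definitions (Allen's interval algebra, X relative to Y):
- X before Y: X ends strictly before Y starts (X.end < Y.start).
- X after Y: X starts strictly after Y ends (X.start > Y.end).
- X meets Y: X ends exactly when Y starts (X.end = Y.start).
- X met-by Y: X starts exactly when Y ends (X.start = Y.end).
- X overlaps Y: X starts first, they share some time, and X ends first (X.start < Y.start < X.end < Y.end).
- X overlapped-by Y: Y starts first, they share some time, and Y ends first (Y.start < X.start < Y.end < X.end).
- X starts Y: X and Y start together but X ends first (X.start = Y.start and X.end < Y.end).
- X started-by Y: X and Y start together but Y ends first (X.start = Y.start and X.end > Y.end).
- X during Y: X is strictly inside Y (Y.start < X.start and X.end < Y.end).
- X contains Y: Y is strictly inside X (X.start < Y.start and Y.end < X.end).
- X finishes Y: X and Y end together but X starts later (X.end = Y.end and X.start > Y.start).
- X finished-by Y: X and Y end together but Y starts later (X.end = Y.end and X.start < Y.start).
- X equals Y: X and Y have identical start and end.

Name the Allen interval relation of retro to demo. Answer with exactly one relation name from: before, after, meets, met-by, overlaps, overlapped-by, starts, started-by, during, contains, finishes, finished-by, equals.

retro = [June 18, June 19]; demo = [June 2, June 4].
Compare endpoints: retro.start > demo.start, retro.start > demo.end, retro.end > demo.start, retro.end > demo.end.
That pattern is 'after'.

after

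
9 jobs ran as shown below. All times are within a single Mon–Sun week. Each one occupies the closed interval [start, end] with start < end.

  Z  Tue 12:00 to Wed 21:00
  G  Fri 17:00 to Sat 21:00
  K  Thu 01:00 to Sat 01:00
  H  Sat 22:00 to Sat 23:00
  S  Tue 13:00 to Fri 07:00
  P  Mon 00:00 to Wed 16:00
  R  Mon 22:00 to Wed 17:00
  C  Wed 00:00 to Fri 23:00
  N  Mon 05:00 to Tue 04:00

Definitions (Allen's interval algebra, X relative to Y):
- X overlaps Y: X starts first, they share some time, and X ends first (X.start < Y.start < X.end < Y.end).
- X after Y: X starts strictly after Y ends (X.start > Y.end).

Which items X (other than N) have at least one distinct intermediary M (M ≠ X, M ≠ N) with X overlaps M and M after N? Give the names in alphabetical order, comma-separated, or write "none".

Target N = [Mon 05:00, Tue 04:00].
Intermediaries M with M after N: C, G, H, K, S, Z.
Via C — items with X overlaps C: P, R, S, Z.
Via G — items with X overlaps G: C, K.
Via H — items with X overlaps H: none.
Via K — items with X overlaps K: C, S.
Via S — items with X overlaps S: P, R, Z.
Via Z — items with X overlaps Z: P, R.
Union: C, K, P, R, S, Z.

C, K, P, R, S, Z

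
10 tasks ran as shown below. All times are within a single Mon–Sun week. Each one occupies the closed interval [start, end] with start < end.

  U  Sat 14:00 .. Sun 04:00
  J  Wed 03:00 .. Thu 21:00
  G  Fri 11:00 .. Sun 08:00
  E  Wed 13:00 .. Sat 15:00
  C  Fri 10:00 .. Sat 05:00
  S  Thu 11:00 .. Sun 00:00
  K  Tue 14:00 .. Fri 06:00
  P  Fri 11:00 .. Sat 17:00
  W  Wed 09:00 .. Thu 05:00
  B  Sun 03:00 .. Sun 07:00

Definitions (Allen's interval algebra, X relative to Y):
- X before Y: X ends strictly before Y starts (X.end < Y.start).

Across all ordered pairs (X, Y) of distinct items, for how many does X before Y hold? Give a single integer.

21

Checking all 90 ordered pairs for relation 'before'; matching pairs in alphabetical order:
(C, B): C before B ✓
(C, U): C before U ✓
(E, B): E before B ✓
(J, B): J before B ✓
(J, C): J before C ✓
(J, G): J before G ✓
(J, P): J before P ✓
(J, U): J before U ✓
(K, B): K before B ✓
(K, C): K before C ✓
(K, G): K before G ✓
(K, P): K before P ✓
(K, U): K before U ✓
(P, B): P before B ✓
(S, B): S before B ✓
(W, B): W before B ✓
(W, C): W before C ✓
(W, G): W before G ✓
(W, P): W before P ✓
(W, S): W before S ✓
(W, U): W before U ✓
Count: 21.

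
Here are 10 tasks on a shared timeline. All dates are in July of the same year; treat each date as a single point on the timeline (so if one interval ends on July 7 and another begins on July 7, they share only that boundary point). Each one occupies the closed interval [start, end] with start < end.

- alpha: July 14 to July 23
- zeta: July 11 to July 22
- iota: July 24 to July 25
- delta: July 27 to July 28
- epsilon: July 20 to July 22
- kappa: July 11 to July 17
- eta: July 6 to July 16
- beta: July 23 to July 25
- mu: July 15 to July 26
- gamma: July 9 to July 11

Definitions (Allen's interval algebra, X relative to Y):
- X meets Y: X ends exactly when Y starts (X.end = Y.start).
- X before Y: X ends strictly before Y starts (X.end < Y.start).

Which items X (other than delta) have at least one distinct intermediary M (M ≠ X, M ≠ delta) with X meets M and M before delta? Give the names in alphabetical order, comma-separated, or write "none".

alpha, gamma

Target delta = [July 27, July 28].
Intermediaries M with M before delta: alpha, beta, epsilon, eta, gamma, iota, kappa, mu, zeta.
Via alpha — items with X meets alpha: none.
Via beta — items with X meets beta: alpha.
Via epsilon — items with X meets epsilon: none.
Via eta — items with X meets eta: none.
Via gamma — items with X meets gamma: none.
Via iota — items with X meets iota: none.
Via kappa — items with X meets kappa: gamma.
Via mu — items with X meets mu: none.
Via zeta — items with X meets zeta: gamma.
Union: alpha, gamma.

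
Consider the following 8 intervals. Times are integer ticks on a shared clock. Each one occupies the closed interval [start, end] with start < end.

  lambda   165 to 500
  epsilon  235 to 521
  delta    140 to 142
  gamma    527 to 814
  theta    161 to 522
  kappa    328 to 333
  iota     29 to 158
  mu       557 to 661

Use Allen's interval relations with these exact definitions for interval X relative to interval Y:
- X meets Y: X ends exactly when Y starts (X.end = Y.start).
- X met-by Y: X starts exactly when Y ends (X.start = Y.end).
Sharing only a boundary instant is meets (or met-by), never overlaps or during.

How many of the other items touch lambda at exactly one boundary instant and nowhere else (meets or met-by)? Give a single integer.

0

Target lambda = [165, 500].
delta [140, 142] → before → no.
epsilon [235, 521] → overlapped-by → no.
gamma [527, 814] → after → no.
iota [29, 158] → before → no.
kappa [328, 333] → during → no.
mu [557, 661] → after → no.
theta [161, 522] → contains → no.
Total: 0.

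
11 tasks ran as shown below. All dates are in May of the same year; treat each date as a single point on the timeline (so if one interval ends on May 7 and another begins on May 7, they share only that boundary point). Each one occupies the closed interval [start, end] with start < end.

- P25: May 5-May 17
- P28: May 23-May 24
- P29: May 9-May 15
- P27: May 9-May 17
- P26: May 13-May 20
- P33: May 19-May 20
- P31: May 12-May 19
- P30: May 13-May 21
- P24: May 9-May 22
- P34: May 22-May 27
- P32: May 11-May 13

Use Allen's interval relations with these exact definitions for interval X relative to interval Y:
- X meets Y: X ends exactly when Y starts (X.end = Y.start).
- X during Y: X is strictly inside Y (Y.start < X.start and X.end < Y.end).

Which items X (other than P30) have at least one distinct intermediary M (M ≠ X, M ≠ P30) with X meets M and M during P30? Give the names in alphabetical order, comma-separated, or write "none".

P31

Target P30 = [May 13, May 21].
Intermediaries M with M during P30: P33.
Via P33 — items with X meets P33: P31.
Union: P31.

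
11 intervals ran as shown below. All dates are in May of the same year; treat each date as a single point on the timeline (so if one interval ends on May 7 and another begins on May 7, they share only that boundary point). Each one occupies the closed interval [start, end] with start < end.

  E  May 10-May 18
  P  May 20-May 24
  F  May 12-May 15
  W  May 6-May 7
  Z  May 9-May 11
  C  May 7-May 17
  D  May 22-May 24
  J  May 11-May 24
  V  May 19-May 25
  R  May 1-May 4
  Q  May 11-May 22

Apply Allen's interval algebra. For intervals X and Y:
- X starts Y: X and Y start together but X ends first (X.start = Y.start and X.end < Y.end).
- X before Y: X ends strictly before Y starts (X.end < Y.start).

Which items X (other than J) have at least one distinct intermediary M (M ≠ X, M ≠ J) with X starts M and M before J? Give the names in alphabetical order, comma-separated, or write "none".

none

Target J = [May 11, May 24].
Intermediaries M with M before J: R, W.
Via R — items with X starts R: none.
Via W — items with X starts W: none.
Union: none.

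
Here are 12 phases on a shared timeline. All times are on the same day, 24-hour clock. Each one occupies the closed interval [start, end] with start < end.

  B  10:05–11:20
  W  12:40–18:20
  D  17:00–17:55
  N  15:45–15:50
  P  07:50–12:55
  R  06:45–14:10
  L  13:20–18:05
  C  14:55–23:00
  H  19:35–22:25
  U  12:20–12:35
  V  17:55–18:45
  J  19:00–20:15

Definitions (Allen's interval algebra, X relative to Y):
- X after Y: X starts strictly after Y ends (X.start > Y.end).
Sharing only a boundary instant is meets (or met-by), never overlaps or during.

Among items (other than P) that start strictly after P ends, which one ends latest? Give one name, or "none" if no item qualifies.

C

Target P = [07:50, 12:55].
B [10:05, 11:20] → during → excluded.
C [14:55, 23:00] → after → candidate.
D [17:00, 17:55] → after → candidate.
H [19:35, 22:25] → after → candidate.
J [19:00, 20:15] → after → candidate.
L [13:20, 18:05] → after → candidate.
N [15:45, 15:50] → after → candidate.
R [06:45, 14:10] → contains → excluded.
U [12:20, 12:35] → during → excluded.
V [17:55, 18:45] → after → candidate.
W [12:40, 18:20] → overlapped-by → excluded.
Among candidates, latest end is 23:00 → C.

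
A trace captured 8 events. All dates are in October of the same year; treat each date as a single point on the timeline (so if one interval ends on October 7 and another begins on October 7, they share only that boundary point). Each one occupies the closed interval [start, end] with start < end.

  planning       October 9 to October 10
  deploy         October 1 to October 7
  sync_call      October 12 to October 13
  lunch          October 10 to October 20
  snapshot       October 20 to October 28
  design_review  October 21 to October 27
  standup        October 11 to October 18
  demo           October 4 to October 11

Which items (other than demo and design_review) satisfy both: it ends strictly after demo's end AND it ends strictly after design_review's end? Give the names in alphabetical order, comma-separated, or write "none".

Conditions: its end is strictly after demo's end (X.end > October 11) AND its end is strictly after design_review's end (X.end > October 27).
deploy: end October 7 > October 11? ✗; end October 7 > October 27? ✗ → no.
lunch: end October 20 > October 11? ✓; end October 20 > October 27? ✗ → no.
planning: end October 10 > October 11? ✗; end October 10 > October 27? ✗ → no.
snapshot: end October 28 > October 11? ✓; end October 28 > October 27? ✓ → yes.
standup: end October 18 > October 11? ✓; end October 18 > October 27? ✗ → no.
sync_call: end October 13 > October 11? ✓; end October 13 > October 27? ✗ → no.
Result: snapshot.

snapshot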